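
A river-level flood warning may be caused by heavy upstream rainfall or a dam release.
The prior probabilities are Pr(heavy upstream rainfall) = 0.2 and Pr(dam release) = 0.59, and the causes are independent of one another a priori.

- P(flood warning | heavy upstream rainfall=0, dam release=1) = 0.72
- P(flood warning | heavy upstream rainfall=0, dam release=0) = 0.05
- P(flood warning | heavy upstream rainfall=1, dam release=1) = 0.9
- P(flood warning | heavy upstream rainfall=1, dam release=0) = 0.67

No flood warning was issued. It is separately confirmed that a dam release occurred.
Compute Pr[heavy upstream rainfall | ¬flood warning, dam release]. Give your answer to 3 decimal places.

P(¬flood warning | dam release) = 0.28*0.8 + 0.1*0.2 = 0.224000 + 0.020000 = 0.244000
The heavy upstream rainfall-present share is 0.1*0.2 = 0.020000.
So P(heavy upstream rainfall | ¬flood warning, dam release) = 0.020000/0.244000 ≈ 0.082.

Pr[heavy upstream rainfall | ¬flood warning, dam release] ≈ 0.082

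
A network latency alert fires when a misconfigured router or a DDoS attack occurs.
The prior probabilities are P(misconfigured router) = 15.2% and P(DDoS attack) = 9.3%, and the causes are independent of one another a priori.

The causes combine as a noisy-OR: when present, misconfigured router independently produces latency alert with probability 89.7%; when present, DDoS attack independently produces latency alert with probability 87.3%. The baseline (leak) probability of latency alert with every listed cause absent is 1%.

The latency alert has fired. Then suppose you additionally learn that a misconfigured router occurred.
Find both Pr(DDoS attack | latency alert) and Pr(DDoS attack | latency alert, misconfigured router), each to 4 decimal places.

Under noisy-OR, P(latency alert | causes) = 1 − (1−0.01)·∏(1−qᵢ) over the active causes.
Enumerate the 4 (misconfigured router, DDoS attack) configurations and weight by the priors:
  P(latency alert) = 0.01·0.848·0.907 + 0.87427·0.848·0.093 + 0.89803·0.152·0.907 + 0.98705·0.152·0.093
        = 0.007691 + 0.068948 + 0.123806 + 0.013953 = 0.214398
The terms with DDoS attack present sum to 0.082901, so
  P(DDoS attack | latency alert) = 0.082901 / 0.214398 ≈ 0.3867

With the extra evidence:
For the numerator, keep only DDoS attack=true terms: 0.98705*0.093 = 0.091796
Denominator P(latency alert | misconfigured router): 0.89803*0.907 + 0.98705*0.093 = 0.906309
P(DDoS attack | latency alert, misconfigured router) = 0.091796/0.906309 ≈ 0.1013

Pr(DDoS attack | latency alert) ≈ 0.3867; Pr(DDoS attack | latency alert, misconfigured router) ≈ 0.1013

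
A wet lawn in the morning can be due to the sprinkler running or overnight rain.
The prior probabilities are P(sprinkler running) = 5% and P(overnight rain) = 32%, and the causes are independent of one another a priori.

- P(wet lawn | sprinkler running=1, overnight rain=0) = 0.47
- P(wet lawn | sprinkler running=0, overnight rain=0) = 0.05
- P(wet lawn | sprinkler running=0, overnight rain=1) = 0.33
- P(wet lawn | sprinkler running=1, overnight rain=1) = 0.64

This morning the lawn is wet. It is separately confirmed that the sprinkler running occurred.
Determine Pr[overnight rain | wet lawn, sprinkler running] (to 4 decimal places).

Pr[overnight rain | wet lawn, sprinkler running] ≈ 0.3905

Weight on overnight rain=true, given the evidence: 0.64*0.32 = 0.204800
Denominator P(wet lawn | sprinkler running): 0.47*0.68 + 0.64*0.32 = 0.524400
P(overnight rain | wet lawn, sprinkler running) = 0.204800/0.524400 ≈ 0.3905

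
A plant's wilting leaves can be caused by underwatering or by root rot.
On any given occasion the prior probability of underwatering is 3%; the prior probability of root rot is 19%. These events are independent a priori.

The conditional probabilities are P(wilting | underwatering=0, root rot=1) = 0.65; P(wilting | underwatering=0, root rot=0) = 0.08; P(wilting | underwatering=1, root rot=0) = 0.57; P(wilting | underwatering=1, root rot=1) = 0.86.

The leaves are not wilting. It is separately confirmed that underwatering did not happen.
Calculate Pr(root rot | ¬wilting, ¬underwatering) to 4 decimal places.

P(¬wilting | ¬underwatering) = 0.92·0.81 + 0.35·0.19 = 0.745200 + 0.066500 = 0.811700
The root rot-present share is 0.35·0.19 = 0.066500.
So P(root rot | ¬wilting, ¬underwatering) = 0.066500/0.811700 ≈ 0.0819.

Pr(root rot | ¬wilting, ¬underwatering) ≈ 0.0819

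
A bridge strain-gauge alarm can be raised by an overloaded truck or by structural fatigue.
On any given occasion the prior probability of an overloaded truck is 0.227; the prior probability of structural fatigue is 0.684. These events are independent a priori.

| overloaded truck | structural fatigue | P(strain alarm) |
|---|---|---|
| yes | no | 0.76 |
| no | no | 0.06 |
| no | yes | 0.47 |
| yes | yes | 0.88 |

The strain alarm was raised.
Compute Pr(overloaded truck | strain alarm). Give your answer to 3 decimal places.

For the numerator, keep only overloaded truck=true terms: 0.054516 + 0.136636 = 0.191152
Normalizer over all consistent configurations: 0.06·0.773·0.316 + 0.47·0.773·0.684 + 0.76·0.227·0.316 + 0.88·0.227·0.684 = 0.454312
Posterior = 0.191152 / 0.454312 ≈ 0.421

Pr(overloaded truck | strain alarm) ≈ 0.421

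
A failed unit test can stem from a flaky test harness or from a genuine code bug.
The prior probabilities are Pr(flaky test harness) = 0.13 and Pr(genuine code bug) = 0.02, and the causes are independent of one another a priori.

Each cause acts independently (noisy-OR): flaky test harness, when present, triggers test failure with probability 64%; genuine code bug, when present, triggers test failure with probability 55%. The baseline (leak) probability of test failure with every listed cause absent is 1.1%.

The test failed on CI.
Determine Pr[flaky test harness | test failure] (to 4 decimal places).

Under noisy-OR, P(test failure | causes) = 1 − (1−0.011)·∏(1−qᵢ) over the active causes.
Enumerate the 4 (flaky test harness, genuine code bug) configurations and weight by the priors:
  P(test failure) = 0.011*0.87*0.98 + 0.55495*0.87*0.02 + 0.64396*0.13*0.98 + 0.839782*0.13*0.02
        = 0.009379 + 0.009656 + 0.082041 + 0.002183 = 0.103259
Keeping only the flaky test harness-present terms gives 0.084224, so
  P(flaky test harness | test failure) = 0.084224 / 0.103259 ≈ 0.8157

Pr[flaky test harness | test failure] ≈ 0.8157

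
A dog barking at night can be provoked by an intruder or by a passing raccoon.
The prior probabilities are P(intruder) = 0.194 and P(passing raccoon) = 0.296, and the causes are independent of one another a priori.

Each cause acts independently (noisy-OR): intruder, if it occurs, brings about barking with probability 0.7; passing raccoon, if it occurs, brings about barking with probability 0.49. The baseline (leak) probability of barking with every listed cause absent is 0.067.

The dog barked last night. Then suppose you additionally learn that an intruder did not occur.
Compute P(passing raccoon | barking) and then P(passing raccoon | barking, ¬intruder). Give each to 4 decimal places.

Under noisy-OR, P(barking | causes) = 1 − (1−0.067)·∏(1−qᵢ) over the active causes.
Sum P(barking|·) weighted by the priors over the 4 (intruder, passing raccoon) configurations:
  P(barking) = 0.067*0.806*0.704 + 0.52417*0.806*0.296 + 0.7201*0.194*0.704 + 0.857251*0.194*0.296
        = 0.038017 + 0.125054 + 0.098348 + 0.049227 = 0.310646
The terms with passing raccoon present sum to 0.174281, so
  P(passing raccoon | barking) = 0.174281 / 0.310646 ≈ 0.5610

Now also conditioning on intruder≠true:
For the numerator, keep only passing raccoon=true terms: 0.52417*0.296 = 0.155154
Normalizer over all consistent configurations: 0.067*0.704 + 0.52417*0.296 = 0.202322
P(passing raccoon | barking, ¬intruder) = 0.155154/0.202322 ≈ 0.7669

P(passing raccoon | barking) ≈ 0.5610; P(passing raccoon | barking, ¬intruder) ≈ 0.7669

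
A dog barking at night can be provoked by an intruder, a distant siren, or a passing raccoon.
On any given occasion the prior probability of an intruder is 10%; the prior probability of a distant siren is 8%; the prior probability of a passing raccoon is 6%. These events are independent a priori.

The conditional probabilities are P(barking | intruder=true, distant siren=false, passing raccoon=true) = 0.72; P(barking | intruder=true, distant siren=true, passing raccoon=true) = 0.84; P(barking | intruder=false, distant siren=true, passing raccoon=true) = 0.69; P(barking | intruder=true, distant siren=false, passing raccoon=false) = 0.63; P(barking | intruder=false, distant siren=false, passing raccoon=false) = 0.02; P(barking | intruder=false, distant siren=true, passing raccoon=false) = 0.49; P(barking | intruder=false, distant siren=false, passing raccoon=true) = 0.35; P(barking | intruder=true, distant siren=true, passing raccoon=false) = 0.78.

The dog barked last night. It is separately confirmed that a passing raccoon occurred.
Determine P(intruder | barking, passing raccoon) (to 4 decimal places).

P(intruder | barking, passing raccoon) ≈ 0.1769

P(barking | passing raccoon) = 0.35*0.9*0.92 + 0.69*0.9*0.08 + 0.72*0.1*0.92 + 0.84*0.1*0.08 = 0.289800 + 0.049680 + 0.066240 + 0.006720 = 0.412440
The intruder-present share is 0.066240 + 0.006720 = 0.072960.
Hence the posterior is 0.072960/0.412440 ≈ 0.1769.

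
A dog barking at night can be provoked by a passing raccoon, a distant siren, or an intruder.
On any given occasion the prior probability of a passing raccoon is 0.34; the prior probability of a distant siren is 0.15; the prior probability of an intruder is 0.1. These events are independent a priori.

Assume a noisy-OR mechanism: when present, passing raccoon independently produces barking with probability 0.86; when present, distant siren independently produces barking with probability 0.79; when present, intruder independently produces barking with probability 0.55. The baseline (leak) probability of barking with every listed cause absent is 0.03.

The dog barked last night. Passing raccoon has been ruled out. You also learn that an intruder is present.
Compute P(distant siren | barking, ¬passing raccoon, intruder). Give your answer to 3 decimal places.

P(distant siren | barking, ¬passing raccoon, intruder) ≈ 0.221

Under noisy-OR, P(barking | causes) = 1 − (1−0.03)·∏(1−qᵢ) over the active causes.
Numerator (weight on configurations with distant siren): 0.908335×0.15 = 0.136250
The normalizing constant is 0.5635×0.85 + 0.908335×0.15 = 0.615225
Posterior = 0.136250 / 0.615225 ≈ 0.221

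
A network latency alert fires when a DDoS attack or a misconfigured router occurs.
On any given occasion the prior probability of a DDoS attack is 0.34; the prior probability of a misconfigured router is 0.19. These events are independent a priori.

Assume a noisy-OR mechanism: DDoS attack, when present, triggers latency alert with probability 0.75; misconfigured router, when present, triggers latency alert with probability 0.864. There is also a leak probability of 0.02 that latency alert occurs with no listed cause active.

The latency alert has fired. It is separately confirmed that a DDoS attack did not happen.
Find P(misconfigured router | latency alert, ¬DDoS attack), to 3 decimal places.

Under noisy-OR, P(latency alert | causes) = 1 − (1−0.02)·∏(1−qᵢ) over the active causes.
P(latency alert | ¬DDoS attack) = 0.02×0.81 + 0.86672×0.19 = 0.016200 + 0.164677 = 0.180877
Restricting to configurations with misconfigured router present: 0.86672×0.19 = 0.164677.
So P(misconfigured router | latency alert, ¬DDoS attack) = 0.164677/0.180877 ≈ 0.910.

P(misconfigured router | latency alert, ¬DDoS attack) ≈ 0.910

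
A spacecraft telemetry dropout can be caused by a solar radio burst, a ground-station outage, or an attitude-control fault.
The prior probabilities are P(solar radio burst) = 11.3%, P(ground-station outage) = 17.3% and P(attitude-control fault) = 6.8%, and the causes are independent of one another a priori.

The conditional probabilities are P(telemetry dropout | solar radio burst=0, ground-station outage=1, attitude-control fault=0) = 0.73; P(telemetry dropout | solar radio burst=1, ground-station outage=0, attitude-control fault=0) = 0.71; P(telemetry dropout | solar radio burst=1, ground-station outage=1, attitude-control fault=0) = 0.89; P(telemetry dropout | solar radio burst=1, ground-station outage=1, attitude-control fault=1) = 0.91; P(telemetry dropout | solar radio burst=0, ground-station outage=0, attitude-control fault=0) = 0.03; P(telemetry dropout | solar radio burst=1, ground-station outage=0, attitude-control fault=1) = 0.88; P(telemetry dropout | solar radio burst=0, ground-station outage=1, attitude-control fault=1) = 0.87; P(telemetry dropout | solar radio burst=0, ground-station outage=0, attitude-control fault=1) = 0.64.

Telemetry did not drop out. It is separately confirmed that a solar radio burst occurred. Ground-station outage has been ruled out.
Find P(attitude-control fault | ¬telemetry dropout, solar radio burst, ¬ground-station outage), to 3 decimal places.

P(attitude-control fault | ¬telemetry dropout, solar radio burst, ¬ground-station outage) ≈ 0.029

By total probability over both values of attitude-control fault:
  P(¬telemetry dropout | solar radio burst, ¬ground-station outage) = 0.29*0.932 + 0.12*0.068
        = 0.270280 + 0.008160 = 0.278440
The terms with attitude-control fault present sum to 0.008160, so
  P(attitude-control fault | ¬telemetry dropout, solar radio burst, ¬ground-station outage) = 0.008160 / 0.278440 ≈ 0.029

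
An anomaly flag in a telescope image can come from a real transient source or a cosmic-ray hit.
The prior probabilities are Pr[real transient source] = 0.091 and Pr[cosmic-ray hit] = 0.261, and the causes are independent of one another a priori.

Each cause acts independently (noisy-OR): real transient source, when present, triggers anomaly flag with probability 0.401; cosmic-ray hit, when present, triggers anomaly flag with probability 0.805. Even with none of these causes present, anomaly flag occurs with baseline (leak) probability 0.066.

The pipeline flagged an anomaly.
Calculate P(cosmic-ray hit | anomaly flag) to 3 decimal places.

Under noisy-OR, P(anomaly flag | causes) = 1 − (1−0.066)·∏(1−qᵢ) over the active causes.
P(anomaly flag) = 0.066·0.909·0.739 + 0.81787·0.909·0.261 + 0.440534·0.091·0.739 + 0.890904·0.091·0.261 = 0.044336 + 0.194039 + 0.029625 + 0.021160 = 0.289160
Of this, 0.215199 comes from 0.194039 + 0.021160 (the cosmic-ray hit=true cases).
P(cosmic-ray hit | anomaly flag) = 0.215199 / 0.289160 ≈ 0.744

P(cosmic-ray hit | anomaly flag) ≈ 0.744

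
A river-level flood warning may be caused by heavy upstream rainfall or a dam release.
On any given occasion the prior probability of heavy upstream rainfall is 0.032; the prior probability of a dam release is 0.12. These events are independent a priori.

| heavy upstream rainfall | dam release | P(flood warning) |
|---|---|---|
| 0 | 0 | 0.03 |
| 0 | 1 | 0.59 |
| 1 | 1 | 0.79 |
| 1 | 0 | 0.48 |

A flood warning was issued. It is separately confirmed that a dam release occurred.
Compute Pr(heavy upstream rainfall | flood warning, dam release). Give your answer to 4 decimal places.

Pr(heavy upstream rainfall | flood warning, dam release) ≈ 0.0424

Numerator (weight on configurations with heavy upstream rainfall): 0.79*0.032 = 0.025280
The normalizing constant is 0.59*0.968 + 0.79*0.032 = 0.596400
Posterior = 0.025280 / 0.596400 ≈ 0.0424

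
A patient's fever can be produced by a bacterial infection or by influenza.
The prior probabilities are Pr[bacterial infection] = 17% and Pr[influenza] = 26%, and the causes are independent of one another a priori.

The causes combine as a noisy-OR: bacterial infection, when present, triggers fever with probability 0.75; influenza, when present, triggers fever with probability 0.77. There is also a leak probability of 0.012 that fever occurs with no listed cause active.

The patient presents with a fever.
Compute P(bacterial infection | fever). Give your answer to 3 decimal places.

P(bacterial infection | fever) ≈ 0.439

Under noisy-OR, P(fever | causes) = 1 − (1−0.012)·∏(1−qᵢ) over the active causes.
Enumerate the 4 (bacterial infection, influenza) configurations and weight by the priors:
  P(fever) = 0.012·0.83·0.74 + 0.77276·0.83·0.26 + 0.753·0.17·0.74 + 0.94319·0.17·0.26
        = 0.007370 + 0.166762 + 0.094727 + 0.041689 = 0.310548
The terms with bacterial infection present sum to 0.136416, so
  P(bacterial infection | fever) = 0.136416 / 0.310548 ≈ 0.439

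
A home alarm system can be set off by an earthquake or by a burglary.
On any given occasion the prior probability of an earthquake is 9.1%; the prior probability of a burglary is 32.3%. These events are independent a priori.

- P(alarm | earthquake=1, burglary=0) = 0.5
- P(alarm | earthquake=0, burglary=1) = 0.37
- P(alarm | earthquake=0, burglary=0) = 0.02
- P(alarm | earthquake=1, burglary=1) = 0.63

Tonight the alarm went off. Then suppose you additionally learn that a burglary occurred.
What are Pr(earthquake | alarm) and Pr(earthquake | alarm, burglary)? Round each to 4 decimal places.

Pr(earthquake | alarm) ≈ 0.2897; Pr(earthquake | alarm, burglary) ≈ 0.1456

P(alarm) = 0.02·0.909·0.677 + 0.37·0.909·0.323 + 0.5·0.091·0.677 + 0.63·0.091·0.323 = 0.012308 + 0.108635 + 0.030804 + 0.018518 = 0.170265
Restricting to configurations with earthquake present: 0.030804 + 0.018518 = 0.049322.
P(earthquake | alarm) = 0.049322 / 0.170265 ≈ 0.2897

With the extra evidence:
P(alarm | burglary) = 0.37*0.909 + 0.63*0.091 = 0.336330 + 0.057330 = 0.393660
The earthquake-present share is 0.63*0.091 = 0.057330.
Hence the posterior is 0.057330/0.393660 ≈ 0.1456.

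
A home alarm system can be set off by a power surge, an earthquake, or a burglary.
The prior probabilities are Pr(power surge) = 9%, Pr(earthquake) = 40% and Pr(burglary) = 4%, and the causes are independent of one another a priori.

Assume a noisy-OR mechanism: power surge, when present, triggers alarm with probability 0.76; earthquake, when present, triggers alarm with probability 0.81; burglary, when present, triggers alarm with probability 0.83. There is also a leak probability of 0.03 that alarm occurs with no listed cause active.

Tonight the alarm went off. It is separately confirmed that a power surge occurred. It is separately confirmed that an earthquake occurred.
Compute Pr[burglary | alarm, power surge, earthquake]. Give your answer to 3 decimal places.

Under noisy-OR, P(alarm | causes) = 1 − (1−0.03)·∏(1−qᵢ) over the active causes.
P(alarm | power surge, earthquake) = 0.955768×0.96 + 0.992481×0.04 = 0.917537 + 0.039699 = 0.957236
Of this, 0.039699 comes from 0.992481×0.04 (the burglary=true cases).
P(burglary | alarm, power surge, earthquake) = 0.039699 / 0.957236 ≈ 0.041

Pr[burglary | alarm, power surge, earthquake] ≈ 0.041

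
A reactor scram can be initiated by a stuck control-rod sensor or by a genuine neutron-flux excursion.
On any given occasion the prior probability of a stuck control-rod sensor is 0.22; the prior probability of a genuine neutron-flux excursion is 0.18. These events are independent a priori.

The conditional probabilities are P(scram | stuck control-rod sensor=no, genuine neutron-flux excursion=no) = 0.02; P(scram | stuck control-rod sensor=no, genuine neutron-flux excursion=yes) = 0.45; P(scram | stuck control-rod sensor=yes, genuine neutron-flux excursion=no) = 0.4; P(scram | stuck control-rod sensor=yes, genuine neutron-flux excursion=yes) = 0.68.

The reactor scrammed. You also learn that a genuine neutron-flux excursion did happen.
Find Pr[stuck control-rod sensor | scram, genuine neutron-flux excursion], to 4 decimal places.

Enumerate both values of stuck control-rod sensor and weight by the priors:
  P(scram | genuine neutron-flux excursion) = 0.45*0.78 + 0.68*0.22
        = 0.351000 + 0.149600 = 0.500600
Configurations with stuck control-rod sensor contribute 0.149600, so
  P(stuck control-rod sensor | scram, genuine neutron-flux excursion) = 0.149600 / 0.500600 ≈ 0.2988

Pr[stuck control-rod sensor | scram, genuine neutron-flux excursion] ≈ 0.2988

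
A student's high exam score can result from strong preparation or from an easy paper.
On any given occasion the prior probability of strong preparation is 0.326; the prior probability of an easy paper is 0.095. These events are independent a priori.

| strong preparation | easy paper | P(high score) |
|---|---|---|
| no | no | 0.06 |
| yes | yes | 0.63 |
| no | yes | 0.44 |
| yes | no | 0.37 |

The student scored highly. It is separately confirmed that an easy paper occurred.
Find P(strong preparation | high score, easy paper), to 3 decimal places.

By total probability over both values of strong preparation:
  P(high score | easy paper) = 0.44×0.674 + 0.63×0.326
        = 0.296560 + 0.205380 = 0.501940
Keeping only the strong preparation-present terms gives 0.205380, so
  P(strong preparation | high score, easy paper) = 0.205380 / 0.501940 ≈ 0.409

P(strong preparation | high score, easy paper) ≈ 0.409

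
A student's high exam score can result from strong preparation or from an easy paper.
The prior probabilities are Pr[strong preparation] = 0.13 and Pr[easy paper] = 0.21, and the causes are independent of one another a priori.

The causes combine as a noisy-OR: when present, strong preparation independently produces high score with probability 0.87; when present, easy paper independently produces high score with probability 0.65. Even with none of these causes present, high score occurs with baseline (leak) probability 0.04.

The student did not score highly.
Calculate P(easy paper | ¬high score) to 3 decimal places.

Under noisy-OR, P(high score | causes) = 1 − (1−0.04)·∏(1−qᵢ) over the active causes.
Numerator (weight on configurations with easy paper): 0.061387 + 0.001192 = 0.062579
Normalizer over all consistent configurations: 0.96×0.87×0.79 + 0.336×0.87×0.21 + 0.1248×0.13×0.79 + 0.04368×0.13×0.21 = 0.735204
P(easy paper | ¬high score) = 0.062579/0.735204 ≈ 0.085

P(easy paper | ¬high score) ≈ 0.085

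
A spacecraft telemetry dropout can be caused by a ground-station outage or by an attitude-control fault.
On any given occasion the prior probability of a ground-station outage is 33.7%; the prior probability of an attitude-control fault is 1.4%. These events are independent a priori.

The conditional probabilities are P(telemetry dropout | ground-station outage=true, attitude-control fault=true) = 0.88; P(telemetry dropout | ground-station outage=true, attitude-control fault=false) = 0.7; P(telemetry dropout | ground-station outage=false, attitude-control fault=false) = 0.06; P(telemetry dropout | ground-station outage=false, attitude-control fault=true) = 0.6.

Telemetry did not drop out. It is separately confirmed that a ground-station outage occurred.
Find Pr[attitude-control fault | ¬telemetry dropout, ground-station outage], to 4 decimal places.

Sum P(¬telemetry dropout|·) weighted by the priors over both values of attitude-control fault:
  P(¬telemetry dropout | ground-station outage) = 0.3*0.986 + 0.12*0.014
        = 0.295800 + 0.001680 = 0.297480
The terms with attitude-control fault present sum to 0.001680, so
  P(attitude-control fault | ¬telemetry dropout, ground-station outage) = 0.001680 / 0.297480 ≈ 0.0056

Pr[attitude-control fault | ¬telemetry dropout, ground-station outage] ≈ 0.0056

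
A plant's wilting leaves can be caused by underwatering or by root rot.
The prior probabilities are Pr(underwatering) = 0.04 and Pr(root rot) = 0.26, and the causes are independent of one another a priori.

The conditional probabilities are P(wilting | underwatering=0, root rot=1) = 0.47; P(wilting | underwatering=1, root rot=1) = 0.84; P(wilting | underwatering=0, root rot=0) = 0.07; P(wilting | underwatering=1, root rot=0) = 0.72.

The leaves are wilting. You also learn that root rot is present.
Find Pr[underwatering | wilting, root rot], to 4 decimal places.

Pr[underwatering | wilting, root rot] ≈ 0.0693

For the numerator, keep only underwatering=true terms: 0.84×0.04 = 0.033600
Denominator P(wilting | root rot): 0.47×0.96 + 0.84×0.04 = 0.484800
P(underwatering | wilting, root rot) = 0.033600/0.484800 ≈ 0.0693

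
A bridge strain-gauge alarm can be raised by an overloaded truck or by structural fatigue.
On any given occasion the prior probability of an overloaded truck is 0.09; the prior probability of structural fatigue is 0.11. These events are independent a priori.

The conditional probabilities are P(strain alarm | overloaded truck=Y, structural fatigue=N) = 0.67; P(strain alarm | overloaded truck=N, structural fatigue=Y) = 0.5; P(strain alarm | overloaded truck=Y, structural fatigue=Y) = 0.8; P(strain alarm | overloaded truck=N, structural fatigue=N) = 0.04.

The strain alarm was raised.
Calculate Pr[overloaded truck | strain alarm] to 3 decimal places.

For the numerator, keep only overloaded truck=true terms: 0.053667 + 0.007920 = 0.061587
Denominator P(strain alarm): 0.04*0.91*0.89 + 0.5*0.91*0.11 + 0.67*0.09*0.89 + 0.8*0.09*0.11 = 0.144033
Posterior = 0.061587 / 0.144033 ≈ 0.428

Pr[overloaded truck | strain alarm] ≈ 0.428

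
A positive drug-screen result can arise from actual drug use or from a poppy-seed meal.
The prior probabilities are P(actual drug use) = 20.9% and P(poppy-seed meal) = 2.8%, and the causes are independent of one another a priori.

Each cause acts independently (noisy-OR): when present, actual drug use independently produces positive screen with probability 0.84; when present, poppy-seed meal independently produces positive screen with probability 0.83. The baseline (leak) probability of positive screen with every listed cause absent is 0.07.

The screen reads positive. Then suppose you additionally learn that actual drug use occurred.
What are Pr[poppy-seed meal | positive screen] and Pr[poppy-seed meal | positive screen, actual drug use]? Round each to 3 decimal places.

Pr[poppy-seed meal | positive screen] ≈ 0.097; Pr[poppy-seed meal | positive screen, actual drug use] ≈ 0.032

Under noisy-OR, P(positive screen | causes) = 1 − (1−0.07)·∏(1−qᵢ) over the active causes.
For the numerator, keep only poppy-seed meal=true terms: 0.018646 + 0.005704 = 0.024350
Denominator P(positive screen): 0.07·0.791·0.972 + 0.8419·0.791·0.028 + 0.8512·0.209·0.972 + 0.974704·0.209·0.028 = 0.251090
P(poppy-seed meal | positive screen) = 0.024350/0.251090 ≈ 0.097

Now condition on the additional information:
P(positive screen | actual drug use) = 0.8512·0.972 + 0.974704·0.028 = 0.827366 + 0.027292 = 0.854658
Of this, 0.027292 comes from 0.974704·0.028 (the poppy-seed meal=true cases).
Hence the posterior is 0.027292/0.854658 ≈ 0.032.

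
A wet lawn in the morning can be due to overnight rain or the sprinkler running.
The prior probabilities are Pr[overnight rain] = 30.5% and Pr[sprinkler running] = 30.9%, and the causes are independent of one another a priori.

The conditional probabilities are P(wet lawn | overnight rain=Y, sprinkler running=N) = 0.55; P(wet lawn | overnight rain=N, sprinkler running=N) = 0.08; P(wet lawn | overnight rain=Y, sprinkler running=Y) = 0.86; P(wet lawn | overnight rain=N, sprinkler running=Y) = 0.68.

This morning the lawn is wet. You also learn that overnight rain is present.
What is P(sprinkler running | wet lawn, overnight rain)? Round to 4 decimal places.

P(sprinkler running | wet lawn, overnight rain) ≈ 0.4115

By total probability over both values of sprinkler running:
  P(wet lawn | overnight rain) = 0.55×0.691 + 0.86×0.309
        = 0.380050 + 0.265740 = 0.645790
Configurations with sprinkler running contribute 0.265740, so
  P(sprinkler running | wet lawn, overnight rain) = 0.265740 / 0.645790 ≈ 0.4115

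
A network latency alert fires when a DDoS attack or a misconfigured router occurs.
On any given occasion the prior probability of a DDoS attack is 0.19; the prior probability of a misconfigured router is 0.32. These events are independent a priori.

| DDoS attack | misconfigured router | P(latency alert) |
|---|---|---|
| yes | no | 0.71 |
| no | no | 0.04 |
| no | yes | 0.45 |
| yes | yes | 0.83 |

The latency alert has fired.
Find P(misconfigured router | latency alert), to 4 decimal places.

P(misconfigured router | latency alert) ≈ 0.5950

P(latency alert) = 0.04*0.81*0.68 + 0.45*0.81*0.32 + 0.71*0.19*0.68 + 0.83*0.19*0.32 = 0.022032 + 0.116640 + 0.091732 + 0.050464 = 0.280868
The misconfigured router-present share is 0.116640 + 0.050464 = 0.167104.
So P(misconfigured router | latency alert) = 0.167104/0.280868 ≈ 0.5950.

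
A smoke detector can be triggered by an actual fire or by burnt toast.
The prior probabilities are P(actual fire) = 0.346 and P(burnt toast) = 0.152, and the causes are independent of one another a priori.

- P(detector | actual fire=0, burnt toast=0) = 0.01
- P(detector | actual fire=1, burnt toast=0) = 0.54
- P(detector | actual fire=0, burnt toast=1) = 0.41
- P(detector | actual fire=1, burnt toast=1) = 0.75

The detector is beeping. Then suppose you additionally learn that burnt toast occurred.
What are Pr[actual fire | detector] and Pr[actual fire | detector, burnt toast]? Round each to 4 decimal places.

Pr[actual fire | detector] ≈ 0.8104; Pr[actual fire | detector, burnt toast] ≈ 0.4918

Weight on actual fire=true, given the evidence: 0.158440 + 0.039444 = 0.197884
Normalizer over all consistent configurations: 0.01×0.654×0.848 + 0.41×0.654×0.152 + 0.54×0.346×0.848 + 0.75×0.346×0.152 = 0.244187
P(actual fire | detector) = 0.197884/0.244187 ≈ 0.8104

Now condition on the additional information:
Weight on actual fire=true, given the evidence: 0.75*0.346 = 0.259500
Normalizer over all consistent configurations: 0.41*0.654 + 0.75*0.346 = 0.527640
P(actual fire | detector, burnt toast) = 0.259500/0.527640 ≈ 0.4918
— burnt toast explains away the evidence for actual fire.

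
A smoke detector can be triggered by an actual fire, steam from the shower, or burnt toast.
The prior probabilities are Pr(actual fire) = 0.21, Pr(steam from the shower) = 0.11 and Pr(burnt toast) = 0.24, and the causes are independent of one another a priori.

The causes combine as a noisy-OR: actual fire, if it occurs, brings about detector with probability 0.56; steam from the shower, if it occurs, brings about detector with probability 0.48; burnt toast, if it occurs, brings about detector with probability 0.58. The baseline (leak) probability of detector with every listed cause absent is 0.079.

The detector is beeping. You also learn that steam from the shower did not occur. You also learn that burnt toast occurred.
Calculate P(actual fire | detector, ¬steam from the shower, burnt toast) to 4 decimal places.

Under noisy-OR, P(detector | causes) = 1 − (1−0.079)·∏(1−qᵢ) over the active causes.
P(detector | ¬steam from the shower, burnt toast) = 0.61318×0.79 + 0.829799×0.21 = 0.484412 + 0.174258 = 0.658670
The actual fire-present share is 0.829799×0.21 = 0.174258.
Hence the posterior is 0.174258/0.658670 ≈ 0.2646.

P(actual fire | detector, ¬steam from the shower, burnt toast) ≈ 0.2646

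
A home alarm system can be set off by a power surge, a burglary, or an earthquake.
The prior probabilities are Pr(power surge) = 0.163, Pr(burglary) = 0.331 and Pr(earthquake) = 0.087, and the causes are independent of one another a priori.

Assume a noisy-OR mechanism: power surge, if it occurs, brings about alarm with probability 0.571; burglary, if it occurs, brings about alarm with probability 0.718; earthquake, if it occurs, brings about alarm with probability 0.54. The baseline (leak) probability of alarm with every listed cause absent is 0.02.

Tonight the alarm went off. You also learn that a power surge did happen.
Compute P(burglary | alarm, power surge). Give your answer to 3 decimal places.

P(burglary | alarm, power surge) ≈ 0.423

Under noisy-OR, P(alarm | causes) = 1 − (1−0.02)·∏(1−qᵢ) over the active causes.
Weight on burglary=true, given the evidence: 0.266374 + 0.027226 = 0.293600
The normalizing constant is 0.57958·0.669·0.913 + 0.806607·0.669·0.087 + 0.881442·0.331·0.913 + 0.945463·0.331·0.087 = 0.694553
Posterior = 0.293600 / 0.694553 ≈ 0.423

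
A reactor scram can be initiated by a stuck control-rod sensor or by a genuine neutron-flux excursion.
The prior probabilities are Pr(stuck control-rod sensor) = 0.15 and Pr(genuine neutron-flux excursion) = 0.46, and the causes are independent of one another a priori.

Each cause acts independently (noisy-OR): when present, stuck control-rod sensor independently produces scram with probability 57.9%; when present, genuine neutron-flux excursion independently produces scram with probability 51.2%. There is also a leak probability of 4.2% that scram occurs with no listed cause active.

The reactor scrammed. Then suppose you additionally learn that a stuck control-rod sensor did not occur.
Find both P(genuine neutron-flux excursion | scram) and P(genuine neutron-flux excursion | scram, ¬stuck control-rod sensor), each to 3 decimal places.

Under noisy-OR, P(scram | causes) = 1 − (1−0.042)·∏(1−qᵢ) over the active causes.
Sum P(scram|·) weighted by the priors over the 4 (stuck control-rod sensor, genuine neutron-flux excursion) configurations:
  P(scram) = 0.042·0.85·0.54 + 0.532496·0.85·0.46 + 0.596682·0.15·0.54 + 0.803181·0.15·0.46
        = 0.019278 + 0.208206 + 0.048331 + 0.055419 = 0.331234
Configurations with genuine neutron-flux excursion contribute 0.263625, so
  P(genuine neutron-flux excursion | scram) = 0.263625 / 0.331234 ≈ 0.796

Now condition on the additional information:
Weight on genuine neutron-flux excursion=true, given the evidence: 0.532496*0.46 = 0.244948
Normalizer over all consistent configurations: 0.042*0.54 + 0.532496*0.46 = 0.267628
P(genuine neutron-flux excursion | scram, ¬stuck control-rod sensor) = 0.244948/0.267628 ≈ 0.915
Ruling out stuck control-rod sensor raises the posterior on genuine neutron-flux excursion — the flip side of explaining away.

P(genuine neutron-flux excursion | scram) ≈ 0.796; P(genuine neutron-flux excursion | scram, ¬stuck control-rod sensor) ≈ 0.915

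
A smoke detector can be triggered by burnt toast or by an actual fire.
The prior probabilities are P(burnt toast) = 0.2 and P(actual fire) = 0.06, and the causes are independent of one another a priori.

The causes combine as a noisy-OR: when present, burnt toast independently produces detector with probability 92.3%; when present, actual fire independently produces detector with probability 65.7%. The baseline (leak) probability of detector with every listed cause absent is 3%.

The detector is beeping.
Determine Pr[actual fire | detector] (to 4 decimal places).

Pr[actual fire | detector] ≈ 0.1820

Under noisy-OR, P(detector | causes) = 1 − (1−0.03)·∏(1−qᵢ) over the active causes.
P(detector) = 0.03×0.8×0.94 + 0.66729×0.8×0.06 + 0.92531×0.2×0.94 + 0.974381×0.2×0.06 = 0.022560 + 0.032030 + 0.173958 + 0.011693 = 0.240241
The actual fire-present share is 0.032030 + 0.011693 = 0.043723.
P(actual fire | detector) = 0.043723 / 0.240241 ≈ 0.1820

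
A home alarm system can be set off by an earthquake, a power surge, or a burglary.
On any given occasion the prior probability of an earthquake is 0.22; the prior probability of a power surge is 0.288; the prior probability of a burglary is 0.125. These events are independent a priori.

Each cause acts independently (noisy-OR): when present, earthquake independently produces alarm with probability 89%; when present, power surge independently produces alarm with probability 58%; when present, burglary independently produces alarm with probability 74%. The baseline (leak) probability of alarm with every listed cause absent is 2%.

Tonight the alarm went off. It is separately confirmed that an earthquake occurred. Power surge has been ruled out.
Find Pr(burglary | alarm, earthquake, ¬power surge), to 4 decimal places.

Under noisy-OR, P(alarm | causes) = 1 − (1−0.02)·∏(1−qᵢ) over the active causes.
P(alarm | earthquake, ¬power surge) = 0.8922×0.875 + 0.971972×0.125 = 0.780675 + 0.121496 = 0.902171
Restricting to configurations with burglary present: 0.971972×0.125 = 0.121496.
Hence the posterior is 0.121496/0.902171 ≈ 0.1347.

Pr(burglary | alarm, earthquake, ¬power surge) ≈ 0.1347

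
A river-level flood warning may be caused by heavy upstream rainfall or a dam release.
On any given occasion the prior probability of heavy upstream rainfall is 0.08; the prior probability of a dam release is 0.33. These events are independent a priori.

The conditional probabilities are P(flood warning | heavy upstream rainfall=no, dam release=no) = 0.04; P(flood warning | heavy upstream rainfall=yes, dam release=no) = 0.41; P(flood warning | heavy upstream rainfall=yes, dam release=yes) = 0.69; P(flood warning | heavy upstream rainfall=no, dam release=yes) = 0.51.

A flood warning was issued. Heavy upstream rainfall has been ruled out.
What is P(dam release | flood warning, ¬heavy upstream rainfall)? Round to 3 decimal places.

By total probability over both values of dam release:
  P(flood warning | ¬heavy upstream rainfall) = 0.04*0.67 + 0.51*0.33
        = 0.026800 + 0.168300 = 0.195100
Keeping only the dam release-present terms gives 0.168300, so
  P(dam release | flood warning, ¬heavy upstream rainfall) = 0.168300 / 0.195100 ≈ 0.863

P(dam release | flood warning, ¬heavy upstream rainfall) ≈ 0.863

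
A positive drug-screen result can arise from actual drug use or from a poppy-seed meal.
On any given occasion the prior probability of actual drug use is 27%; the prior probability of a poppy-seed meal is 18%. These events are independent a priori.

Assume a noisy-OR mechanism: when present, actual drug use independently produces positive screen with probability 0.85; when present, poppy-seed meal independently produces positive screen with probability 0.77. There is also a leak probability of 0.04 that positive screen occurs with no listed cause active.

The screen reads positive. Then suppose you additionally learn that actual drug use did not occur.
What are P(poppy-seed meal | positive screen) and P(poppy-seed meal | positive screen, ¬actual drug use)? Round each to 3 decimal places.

Under noisy-OR, P(positive screen | causes) = 1 − (1−0.04)·∏(1−qᵢ) over the active causes.
By total probability over the 4 (actual drug use, poppy-seed meal) configurations:
  P(positive screen) = 0.04·0.73·0.82 + 0.7792·0.73·0.18 + 0.856·0.27·0.82 + 0.96688·0.27·0.18
        = 0.023944 + 0.102387 + 0.189518 + 0.046990 = 0.362839
Keeping only the poppy-seed meal-present terms gives 0.149377, so
  P(poppy-seed meal | positive screen) = 0.149377 / 0.362839 ≈ 0.412

With the extra evidence:
Numerator (weight on configurations with poppy-seed meal): 0.7792·0.18 = 0.140256
The normalizing constant is 0.04·0.82 + 0.7792·0.18 = 0.173056
Posterior = 0.140256 / 0.173056 ≈ 0.810

P(poppy-seed meal | positive screen) ≈ 0.412; P(poppy-seed meal | positive screen, ¬actual drug use) ≈ 0.810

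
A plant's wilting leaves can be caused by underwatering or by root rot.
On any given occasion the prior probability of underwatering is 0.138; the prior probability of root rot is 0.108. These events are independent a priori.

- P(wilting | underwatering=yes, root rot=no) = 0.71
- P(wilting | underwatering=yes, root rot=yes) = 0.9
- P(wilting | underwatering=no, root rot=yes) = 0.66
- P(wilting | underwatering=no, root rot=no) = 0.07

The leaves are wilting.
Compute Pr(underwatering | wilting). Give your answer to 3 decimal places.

P(wilting) = 0.07×0.862×0.892 + 0.66×0.862×0.108 + 0.71×0.138×0.892 + 0.9×0.138×0.108 = 0.053823 + 0.061443 + 0.087398 + 0.013414 = 0.216078
The underwatering-present share is 0.087398 + 0.013414 = 0.100812.
P(underwatering | wilting) = 0.100812 / 0.216078 ≈ 0.467

Pr(underwatering | wilting) ≈ 0.467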